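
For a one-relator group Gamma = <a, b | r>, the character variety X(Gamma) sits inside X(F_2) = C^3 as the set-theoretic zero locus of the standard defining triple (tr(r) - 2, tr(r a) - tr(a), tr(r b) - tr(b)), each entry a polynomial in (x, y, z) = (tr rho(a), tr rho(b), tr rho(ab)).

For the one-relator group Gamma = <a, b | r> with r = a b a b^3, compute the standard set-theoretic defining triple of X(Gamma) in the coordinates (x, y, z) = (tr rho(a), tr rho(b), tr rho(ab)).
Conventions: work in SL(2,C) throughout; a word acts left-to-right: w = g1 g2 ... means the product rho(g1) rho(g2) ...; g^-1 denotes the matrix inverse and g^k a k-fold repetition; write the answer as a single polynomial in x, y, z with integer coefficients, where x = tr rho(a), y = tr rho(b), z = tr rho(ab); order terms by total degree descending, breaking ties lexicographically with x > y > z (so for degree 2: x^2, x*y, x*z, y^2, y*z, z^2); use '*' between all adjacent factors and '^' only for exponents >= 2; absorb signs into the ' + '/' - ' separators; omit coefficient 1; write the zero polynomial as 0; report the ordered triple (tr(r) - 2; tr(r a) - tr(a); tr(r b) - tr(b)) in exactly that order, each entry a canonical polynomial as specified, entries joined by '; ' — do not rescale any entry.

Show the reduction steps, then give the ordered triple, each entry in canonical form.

y^2*z^2 - x*y*z - y^2 - z^2; x*y^2*z^2 - x^2*y*z - y^3*z - x*z^2 + 2*y*z; y^3*z^2 - x*y^2*z - y^3 - 2*y*z^2 + x*z + 2*y

tr(a b a b) = tr(a b) * tr(a b) - tr(1)   [split at repeated a] = z^2 - 2
and tr(a b a) = tr(a) * tr(b a) - tr(b) = x*z - y
tr(b a b a b) = tr(b) * tr(a b a b) - tr(a b a) = y*z^2 - x*z - y
and tr(a b a b^3) = tr(b) * tr(b a b a b) - tr(b a b a) = y^2*z^2 - x*y*z - y^2 - z^2 + 2
next, tr(b a b) = tr(b) * tr(a b) - tr(a)  (reduce the b square) = y*z - x
and tr(b^2 a b) = tr(b) * tr(b a b) - tr(b a)  (reduce the b square) = y^2*z - x*y - z
tr(b a b^3) = tr(b) * tr(b^2 a b) - tr(b^2 a)  (reduce the b square) = y^3*z - x*y^2 - 2*y*z + x
and tr(a b a b^3 a) = tr(a) * tr(b a b^3 a) - tr(b a b^3)  (reduce the a square) = x*y^2*z^2 - x^2*y*z - y^3*z - x*z^2 + 2*y*z + x
tr(a b a b^4) = tr(b) * tr(b a b a b^2) - tr(b a b a b)   [square of b] = y^3*z^2 - x*y^2*z - y^3 - 2*y*z^2 + x*z + 3*y
assemble the triple (tr(r) - 2; tr(r a) - x; tr(r b) - y)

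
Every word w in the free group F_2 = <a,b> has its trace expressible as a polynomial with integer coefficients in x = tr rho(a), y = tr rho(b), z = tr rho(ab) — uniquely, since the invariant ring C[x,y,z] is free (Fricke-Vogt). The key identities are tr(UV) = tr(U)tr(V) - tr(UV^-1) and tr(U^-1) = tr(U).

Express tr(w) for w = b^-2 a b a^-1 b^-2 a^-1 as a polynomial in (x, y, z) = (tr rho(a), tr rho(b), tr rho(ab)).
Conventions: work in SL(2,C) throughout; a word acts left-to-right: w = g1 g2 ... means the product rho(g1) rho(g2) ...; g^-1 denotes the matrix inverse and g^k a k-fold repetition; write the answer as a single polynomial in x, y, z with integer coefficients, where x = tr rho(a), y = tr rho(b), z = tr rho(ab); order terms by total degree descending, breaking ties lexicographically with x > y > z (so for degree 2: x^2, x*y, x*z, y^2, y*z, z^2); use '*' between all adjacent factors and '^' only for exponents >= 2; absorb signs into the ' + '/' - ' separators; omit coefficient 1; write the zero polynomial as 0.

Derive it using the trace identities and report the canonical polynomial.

-x*y^3*z^2 + 2*x^2*y^2*z + y^4*z + y^2*z^3 - x^3*y - x*y^3 - x*y*z^2 - 3*y^2*z + 3*x*y - z

trace(a^-1) = trace(a) = x
trace(a b a) = trace(a) * trace(b a) - trace(b) = x*z - y
and trace(b a b a) = trace(b a) * trace(b a) - trace(1) = z^2 - 2
trace(b a b) = trace(b) * trace(a b) - trace(a) = y*z - x
next, trace(a b a b a) = trace(a) * trace(b a b a) - trace(b a b) = x*z^2 - y*z - x
trace(a b a b a b) = trace(b a) * trace(b a b a) - trace(b^-1 a^-1) = z^3 - 3*z
and trace(b a b a b^-1 a) = trace(a b a b a) * trace(b) - trace(a b a b a b) = x*y*z^2 - y^2*z - z^3 - x*y + 3*z
trace(b^-1 a^-1 b a b a) = trace(b a b a b^-1) * trace(a) - trace(b a b a b^-1 a) = -x*y*z^2 + x^2*z + y^2*z + z^3 - 3*z
trace(a b a^-1 b^-1 a^-1 b) = trace(b^-1 a^-1 b a b) * trace(a) - trace(b^-1 a^-1 b a b a) = x*y*z^2 - x^2*z - y^2*z - z^3 + x*y + 3*z
and trace(a^-1 b^-1 a b a^-1 b^-1) = trace(a b a^-1 b^-1 a^-1) * trace(b) - trace(a b a^-1 b^-1 a^-1 b) = -x*y*z^2 + x^2*z + y^2*z + z^3 - 3*z
trace(a b a^-1 b) = trace(b a b) * trace(a) - trace(b a b a) = x*y*z - x^2 - z^2 + 2
and trace(b^-1 a b a^-1) = trace(a b a^-1) * trace(b) - trace(a b a^-1 b) = -x*y*z + x^2 + y^2 + z^2 - 2
trace(a^-1 b^-1 a b a^-1) = trace(b^-1 a b a^-1) * trace(a) - trace(b^-1 a b) = -x^2*y*z + x^3 + x*y^2 + x*z^2 - 3*x
next, trace(a b a^-1 b^-2 a^-1 b^-1) = trace(a^-1 b^-1 a b a^-1 b^-1) * trace(b) - trace(a^-1 b^-1 a b a^-1) = -x*y^2*z^2 + 2*x^2*y*z + y^3*z + y*z^3 - x^3 - x*y^2 - x*z^2 - 3*y*z + 3*x
trace(b^-2 a b a^-1 b^-2 a^-1) = trace(a b a^-1 b^-2 a^-1 b^-1) * trace(b) - trace(a b a^-1 b^-2 a^-1) = -x*y^3*z^2 + 2*x^2*y^2*z + y^4*z + y^2*z^3 - x^3*y - x*y^3 - x*y*z^2 - 3*y^2*z + 3*x*y - z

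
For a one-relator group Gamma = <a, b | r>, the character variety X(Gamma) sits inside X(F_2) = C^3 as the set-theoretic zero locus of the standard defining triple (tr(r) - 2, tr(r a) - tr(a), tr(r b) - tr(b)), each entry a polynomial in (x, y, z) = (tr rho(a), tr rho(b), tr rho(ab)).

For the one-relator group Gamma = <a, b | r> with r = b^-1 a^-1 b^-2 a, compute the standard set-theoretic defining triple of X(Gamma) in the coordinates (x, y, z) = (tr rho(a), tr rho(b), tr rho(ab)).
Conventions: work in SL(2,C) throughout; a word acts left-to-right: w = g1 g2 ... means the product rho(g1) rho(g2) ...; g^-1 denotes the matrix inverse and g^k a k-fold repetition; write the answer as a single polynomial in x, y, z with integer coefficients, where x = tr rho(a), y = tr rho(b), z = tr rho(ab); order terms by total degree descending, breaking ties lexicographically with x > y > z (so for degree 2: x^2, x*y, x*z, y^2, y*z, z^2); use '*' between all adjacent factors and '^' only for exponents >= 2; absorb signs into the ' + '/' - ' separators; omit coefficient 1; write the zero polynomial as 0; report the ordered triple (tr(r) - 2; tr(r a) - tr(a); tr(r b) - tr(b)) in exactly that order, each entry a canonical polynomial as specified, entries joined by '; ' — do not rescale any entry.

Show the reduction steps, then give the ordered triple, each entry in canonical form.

tr(b^-1) = tr(b) = y
tr(b a b) = tr(b) * tr(a b) - tr(a) = y*z - x
tr(b a b a) = tr(a b) * tr(a b) - tr(1) = z^2 - 2
tr(a b a^-1 b) = tr(b a b) * tr(a) - tr(b a b a) = x*y*z - x^2 - z^2 + 2
reduce: tr(a^-1 b^-1 a b) = tr(a b a^-1) * tr(b) - tr(a b a^-1 b) = -x*y*z + x^2 + y^2 + z^2 - 2
so tr(b^-1 a b^-1 a^-1) = tr(a^-1 b^-1 a) * tr(b) - tr(a^-1 b^-1 a b) = x*y*z - x^2 - z^2 + 2
tr(b^-1 a^-1 b^-2 a) = tr(b^-1 a b^-1 a^-1) * tr(b) - tr(b^-1 a b^-1 a^-1 b) = x*y^2*z - x^2*y - y*z^2 + y
so tr(a b^-1) = tr(a) * tr(b) - tr(a b)   [inverse elimination on b] = x*y - z
tr(b^2) = tr(b) * tr(b) - tr(1)   [square of b] = y^2 - 2
so tr(b a^2 b) = tr(a) * tr(b^2 a) - tr(b^2)   [square of a] = x*y*z - x^2 - y^2 + 2
reduce: tr(b a^2 b a) = tr(a) * tr(b a b a) - tr(b a b)   [square of a] = x*z^2 - y*z - x
so tr(a^-1 b a^2 b) = tr(b a^2 b) * tr(a) - tr(b a^2 b a)   [inverse elimination on a] = x^2*y*z - x^3 - x*y^2 - x*z^2 + y*z + 3*x
tr(a^2 b^-1 a^-1 b) = tr(a^-1 b a^2) * tr(b) - tr(a^-1 b a^2 b)   [inverse elimination on b] = -x^2*y*z + x^3 + x*y^2 + x*z^2 - 3*x
tr(b^-1 a^2 b^-1 a^-1) = tr(a^2 b^-1 a^-1) * tr(b) - tr(a^2 b^-1 a^-1 b)   [inverse elimination on b] = x^2*y*z - x^3 - x*z^2 - y*z + 3*x
tr(b^-1 a^-1 b^-2 a^2) = tr(b^-1 a^2 b^-1 a^-1) * tr(b) - tr(b^-1 a^2 b^-1 a^-1 b)   [inverse elimination on b] = x^2*y^2*z - x^3*y - x*y*z^2 - y^2*z + 2*x*y + z
assemble the triple (tr(r) - 2; tr(r a) - x; tr(r b) - y)

x*y^2*z - x^2*y - y*z^2 + y - 2; x^2*y^2*z - x^3*y - x*y*z^2 - y^2*z + 2*x*y - x + z; y^2 - y - 2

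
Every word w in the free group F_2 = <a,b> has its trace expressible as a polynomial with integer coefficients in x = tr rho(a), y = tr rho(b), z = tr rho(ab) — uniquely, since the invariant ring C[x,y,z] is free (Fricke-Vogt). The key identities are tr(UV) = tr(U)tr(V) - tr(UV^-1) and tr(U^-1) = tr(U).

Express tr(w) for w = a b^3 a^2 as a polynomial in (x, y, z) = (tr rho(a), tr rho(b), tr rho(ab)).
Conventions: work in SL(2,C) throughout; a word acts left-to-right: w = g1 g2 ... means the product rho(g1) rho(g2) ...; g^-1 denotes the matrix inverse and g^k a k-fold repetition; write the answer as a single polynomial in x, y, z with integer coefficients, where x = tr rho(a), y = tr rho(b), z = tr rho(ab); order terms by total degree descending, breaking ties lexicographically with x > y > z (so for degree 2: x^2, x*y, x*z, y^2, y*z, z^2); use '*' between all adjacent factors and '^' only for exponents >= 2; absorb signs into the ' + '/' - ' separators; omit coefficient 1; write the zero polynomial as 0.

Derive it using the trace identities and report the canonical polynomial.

x^2*y^2*z - x^3*y - x*y^3 - x^2*z - y^2*z + 4*x*y + z

so trace(a b^2) = trace(b) trace(a b) - trace(a)   [square of b] = y*z - x
so trace(b^3 a) = trace(b) trace(a b^2) - trace(a b)   [square of b] = y^2*z - x*y - z
trace(b^2) = trace(b) trace(b) - trace(1)   [square of b] = y^2 - 2
so trace(b^3) = trace(b) trace(b^2) - trace(b)   [square of b] = y^3 - 3*y
trace(b^3 a^2) = trace(a) trace(b^3 a) - trace(b^3)   [square of a] = x*y^2*z - x^2*y - y^3 - x*z + 3*y
so trace(a b^3 a^2) = trace(a) trace(b^3 a^2) - trace(b^3 a)   [square of a] = x^2*y^2*z - x^3*y - x*y^3 - x^2*z - y^2*z + 4*x*y + z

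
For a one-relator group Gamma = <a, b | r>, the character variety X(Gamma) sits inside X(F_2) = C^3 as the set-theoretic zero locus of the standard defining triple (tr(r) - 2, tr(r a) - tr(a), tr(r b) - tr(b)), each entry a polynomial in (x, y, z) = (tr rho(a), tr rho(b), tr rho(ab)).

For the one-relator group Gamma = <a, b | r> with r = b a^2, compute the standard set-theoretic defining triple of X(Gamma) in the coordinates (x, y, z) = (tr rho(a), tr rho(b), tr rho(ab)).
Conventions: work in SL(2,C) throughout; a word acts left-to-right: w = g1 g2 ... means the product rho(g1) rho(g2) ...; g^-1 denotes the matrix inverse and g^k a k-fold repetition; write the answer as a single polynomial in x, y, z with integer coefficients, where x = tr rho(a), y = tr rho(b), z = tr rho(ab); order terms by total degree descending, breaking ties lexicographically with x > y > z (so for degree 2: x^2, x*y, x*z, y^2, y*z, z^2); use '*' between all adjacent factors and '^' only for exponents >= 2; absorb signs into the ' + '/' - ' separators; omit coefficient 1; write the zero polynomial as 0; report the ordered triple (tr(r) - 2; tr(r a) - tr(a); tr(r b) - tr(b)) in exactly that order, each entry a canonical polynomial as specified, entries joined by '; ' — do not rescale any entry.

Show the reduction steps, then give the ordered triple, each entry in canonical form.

trace(b a^2) = trace(a) trace(b a) - trace(b) = x*z - y
trace(b a^3) = trace(a) trace(b a^2) - trace(b a)  (reduce the a square) = x^2*z - x*y - z
trace(b^2 a) = trace(b) trace(a b) - trace(a)  (reduce the b square) = y*z - x
reduce: trace(b^2) = trace(b) trace(b) - trace(1)  (reduce the b square) = y^2 - 2
so trace(b a^2 b) = trace(a) trace(b^2 a) - trace(b^2)  (reduce the a square) = x*y*z - x^2 - y^2 + 2
assemble the triple (trace(r) - 2; trace(r a) - x; trace(r b) - y)

x*z - y - 2; x^2*z - x*y - x - z; x*y*z - x^2 - y^2 - y + 2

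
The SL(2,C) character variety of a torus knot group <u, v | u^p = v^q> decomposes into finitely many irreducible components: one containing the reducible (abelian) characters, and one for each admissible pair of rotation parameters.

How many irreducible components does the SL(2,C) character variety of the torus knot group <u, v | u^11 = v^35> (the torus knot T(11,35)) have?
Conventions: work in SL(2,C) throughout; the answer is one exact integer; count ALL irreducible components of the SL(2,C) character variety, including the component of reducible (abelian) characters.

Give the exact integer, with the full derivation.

In the torus knot group T(11,35), u^11 = v^35 is central, so an irreducible representation sends it to +I or -I (Schur).
On an irreducible component, tr(u) is locked at 2*cos(pi*alpha/11) for some alpha in 1..10, and tr(v) at 2*cos(pi*beta/35) for some beta in 1..34.
Consistency of u^11 = (-1)^alpha I with v^35 = (-1)^beta I forces alpha = beta (mod 2).
Enumerate parity-matched pairs: 5*17 odd-odd plus 5*17 even-even gives 170.
Total: 170 irreducible-character components + 1 reducible (abelian) component = 171.

171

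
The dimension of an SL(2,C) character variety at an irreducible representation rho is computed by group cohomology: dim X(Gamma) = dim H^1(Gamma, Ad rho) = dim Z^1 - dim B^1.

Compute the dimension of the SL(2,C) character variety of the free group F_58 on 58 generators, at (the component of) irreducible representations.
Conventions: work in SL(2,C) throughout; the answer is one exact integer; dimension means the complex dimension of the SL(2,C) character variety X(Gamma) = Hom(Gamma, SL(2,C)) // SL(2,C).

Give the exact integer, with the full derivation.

171

Here Gamma is free of rank 58 — no relator constrains a cocycle.
So Z^1 = (sl_2)^58 in full: dim Z^1 = 174.
dim B^1 = 3: the coboundary map is injective because an irreducible image has centralizer 0 in sl_2.
dim H^1 = 174 - 3 = 171, which is dim X.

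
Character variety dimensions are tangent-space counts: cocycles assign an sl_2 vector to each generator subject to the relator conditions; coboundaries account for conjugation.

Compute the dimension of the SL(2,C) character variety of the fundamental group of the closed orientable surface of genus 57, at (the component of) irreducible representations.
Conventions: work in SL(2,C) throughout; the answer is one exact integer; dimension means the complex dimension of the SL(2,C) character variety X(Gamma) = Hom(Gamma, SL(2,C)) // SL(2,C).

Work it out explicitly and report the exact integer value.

Gamma = pi_1(Sigma_57) = < a_1, b_1, ..., a_57, b_57 | prod [a_i, b_i] > has 2g = 114 generators and 1 relator.
Unconstrained cocycle data is one sl_2 vector per generator (342 dimensions), cut by the relator condition d_2(z) = 0.
d_2 is surjective at irreducible rho (its cokernel H^2 is dual to H^0 = 0), so dim Z^1 = 342 - 3 = 339.
dim B^1 = 3 (coboundaries, injective at irreducible rho).
dim X = dim H^1 = 339 - 3 = 336.

336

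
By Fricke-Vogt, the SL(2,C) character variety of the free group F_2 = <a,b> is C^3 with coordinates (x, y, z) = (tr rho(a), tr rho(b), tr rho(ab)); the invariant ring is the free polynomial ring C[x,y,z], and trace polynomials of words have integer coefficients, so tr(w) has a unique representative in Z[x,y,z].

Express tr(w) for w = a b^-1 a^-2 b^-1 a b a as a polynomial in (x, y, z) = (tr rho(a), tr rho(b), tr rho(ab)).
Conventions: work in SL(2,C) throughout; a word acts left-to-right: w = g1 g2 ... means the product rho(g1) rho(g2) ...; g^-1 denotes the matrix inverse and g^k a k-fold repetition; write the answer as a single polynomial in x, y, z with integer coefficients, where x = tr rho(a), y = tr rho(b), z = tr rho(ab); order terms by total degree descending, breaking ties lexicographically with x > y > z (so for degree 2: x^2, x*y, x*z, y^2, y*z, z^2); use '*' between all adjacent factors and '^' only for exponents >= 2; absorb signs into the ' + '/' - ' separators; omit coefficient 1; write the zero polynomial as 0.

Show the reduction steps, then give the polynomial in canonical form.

next, trace(a b a) = trace(a) * trace(b a) - trace(b)   [square of a] = x*z - y
and trace(a b a b) = trace(b a) * trace(b a) - trace(1)   [split at a repeated b] = z^2 - 2
trace(b^-1 a b a) = trace(a b a) * trace(b) - trace(a b a b)   [inverse elimination on b] = x*y*z - y^2 - z^2 + 2
and trace(a b a^2) = trace(a) * trace(b a^2) - trace(b a)   [square of a] = x^2*z - x*y - z
trace(b a b) = trace(b) * trace(a b) - trace(a)   [square of b] = y*z - x
next, trace(b a^2 b a) = trace(a) * trace(b a b a) - trace(b a b)   [square of a] = x*z^2 - y*z - x
next, trace(b^2) = trace(b) * trace(b) - trace(1)   [square of b] = y^2 - 2
trace(b a^2 b) = trace(a) * trace(b^2 a) - trace(b^2)   [square of a] = x*y*z - x^2 - y^2 + 2
trace(a b a^2 b a) = trace(a) * trace(b a^2 b a) - trace(b a^2 b)   [square of a] = x^2*z^2 - 2*x*y*z + y^2 - 2
trace(b a b a b a) = trace(b a b a) * trace(b a) - trace(a b)   [split at a repeated b] = z^3 - 3*z
trace(b a b a b) = trace(b) * trace(a b a b) - trace(a b a)   [square of b] = y*z^2 - x*z - y
trace(a b a^2 b a b) = trace(a) * trace(b a b a b a) - trace(b a b a b)   [square of a] = x*z^3 - y*z^2 - 2*x*z + y
and trace(b^-1 a b a^2 b a) = trace(a b a^2 b a) * trace(b) - trace(a b a^2 b a b)   [inverse elimination on b] = x^2*y*z^2 - 2*x*y^2*z - x*z^3 + y^3 + y*z^2 + 2*x*z - 3*y
trace(a^-1 b^-1 a b a^2 b) = trace(b^-1 a b a^2 b) * trace(a) - trace(b^-1 a b a^2 b a)   [inverse elimination on a] = -x^2*y*z^2 + x^3*z + 2*x*y^2*z + x*z^3 - x^2*y - y^3 - y*z^2 - 3*x*z + 3*y
trace(a^-1 b^-1 a b a^2 b^-1) = trace(a^-1 b^-1 a b a^2) * trace(b) - trace(a^-1 b^-1 a b a^2 b)   [inverse elimination on b] = x^2*y*z^2 - x^3*z - x*y^2*z - x*z^3 + x^2*y + 3*x*z - y
trace(a b a^2 b^-1) = trace(a b a^2) * trace(b) - trace(a b a^2 b)   [inverse elimination on b] = x^2*y*z - x*y^2 - x*z^2 + x
trace(b^-1 a b a^2 b^-1) = trace(a b a^2 b^-1) * trace(b) - trace(a b a^2)   [inverse elimination on b] = x^2*y^2*z - x*y^3 - x*y*z^2 - x^2*z + 2*x*y + z
trace(a b^-1 a^-2 b^-1 a b a) = trace(a^-1 b^-1 a b a^2 b^-1) * trace(a) - trace(a^-1 b^-1 a b a^2 b^-1 a)   [inverse elimination on a] = x^3*y*z^2 - x^4*z - 2*x^2*y^2*z - x^2*z^3 + x^3*y + x*y^3 + x*y*z^2 + 4*x^2*z - 3*x*y - z

x^3*y*z^2 - x^4*z - 2*x^2*y^2*z - x^2*z^3 + x^3*y + x*y^3 + x*y*z^2 + 4*x^2*z - 3*x*y - z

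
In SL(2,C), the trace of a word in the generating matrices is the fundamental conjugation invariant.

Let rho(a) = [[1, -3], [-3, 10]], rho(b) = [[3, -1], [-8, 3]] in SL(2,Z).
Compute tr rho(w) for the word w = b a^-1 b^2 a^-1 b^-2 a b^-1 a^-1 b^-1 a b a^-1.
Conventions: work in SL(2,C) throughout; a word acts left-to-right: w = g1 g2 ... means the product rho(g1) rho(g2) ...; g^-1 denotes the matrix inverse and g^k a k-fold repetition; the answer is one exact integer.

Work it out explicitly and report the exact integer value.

rho(b) = [[3, -1], [-8, 3]]
... * rho(a^-1) = [[10, 3], [3, 1]]  ->  [[27, 8], [-71, -21]]
... * rho(b) = [[3, -1], [-8, 3]]  ->  [[17, -3], [-45, 8]]
... * rho(b) = [[3, -1], [-8, 3]]  ->  [[75, -26], [-199, 69]]
... * rho(a^-1) = [[10, 3], [3, 1]]  ->  [[672, 199], [-1783, -528]]
... * rho(b^-1) = [[3, 1], [8, 3]]  ->  [[3608, 1269], [-9573, -3367]]
... * rho(b^-1) = [[3, 1], [8, 3]]  ->  [[20976, 7415], [-55655, -19674]]
... * rho(a) = [[1, -3], [-3, 10]]  ->  [[-1269, 11222], [3367, -29775]]
... * rho(b^-1) = [[3, 1], [8, 3]]  ->  [[85969, 32397], [-228099, -85958]]
... * rho(a^-1) = [[10, 3], [3, 1]]  ->  [[956881, 290304], [-2538864, -770255]]
... * rho(b^-1) = [[3, 1], [8, 3]]  ->  [[5193075, 1827793], [-13778632, -4849629]]
... * rho(a) = [[1, -3], [-3, 10]]  ->  [[-290304, 2698705], [770255, -7160394]]
... * rho(b) = [[3, -1], [-8, 3]]  ->  [[-22460552, 8386419], [59593917, -22251437]]
... * rho(a^-1) = [[10, 3], [3, 1]]  ->  [[-199446263, -58995237], [529184859, 156530314]]
tr = -199446263 + 156530314 = -42915949

-42915949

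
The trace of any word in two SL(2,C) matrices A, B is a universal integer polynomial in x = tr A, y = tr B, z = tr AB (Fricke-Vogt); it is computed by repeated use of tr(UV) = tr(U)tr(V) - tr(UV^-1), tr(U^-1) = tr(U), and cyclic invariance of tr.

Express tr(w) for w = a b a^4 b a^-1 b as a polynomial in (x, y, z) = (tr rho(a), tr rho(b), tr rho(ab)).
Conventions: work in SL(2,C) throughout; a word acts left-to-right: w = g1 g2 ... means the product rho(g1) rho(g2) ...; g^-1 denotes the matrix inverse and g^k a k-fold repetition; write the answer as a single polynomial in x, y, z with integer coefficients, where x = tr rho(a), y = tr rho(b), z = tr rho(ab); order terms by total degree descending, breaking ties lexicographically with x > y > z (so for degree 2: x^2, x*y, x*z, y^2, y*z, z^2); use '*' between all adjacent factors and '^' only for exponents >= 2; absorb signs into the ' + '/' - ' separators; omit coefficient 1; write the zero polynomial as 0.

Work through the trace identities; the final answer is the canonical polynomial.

x^4*y*z^2 - x^5*z - x^3*y^2*z - x^3*z^3 - x^2*y*z^2 + 5*x^3*z + x*y^2*z + 2*x*z^3 - y*z^2 - 6*x*z + y

reduce: tr(b a b a) = tr(a b) * tr(a b) - tr(1)  (split on a) = z^2 - 2
so tr(b a b) = tr(b) * tr(a b) - tr(a)  (reduce the b square) = y*z - x
tr(b a b a^2) = tr(a) * tr(b a b a) - tr(b a b)  (reduce the a square) = x*z^2 - y*z - x
so tr(a b a^3 b) = tr(a) * tr(b a b a^2) - tr(b a b a)  (reduce the a square) = x^2*z^2 - x*y*z - x^2 - z^2 + 2
so tr(b a^2) = tr(a) * tr(b a) - tr(b)  (reduce the a square) = x*z - y
reduce: tr(a b a^2) = tr(a) * tr(b a^2) - tr(b a)  (reduce the a square) = x^2*z - x*y - z
so tr(a b a^3) = tr(a) * tr(a b a^2) - tr(a b a)  (reduce the a square) = x^3*z - x^2*y - 2*x*z + y
tr(a b^2 a b a^2) = tr(b) * tr(a b a^3 b) - tr(a b a^3)  (reduce the b square) = x^2*y*z^2 - x^3*z - x*y^2*z - y*z^2 + 2*x*z + y
tr(a b^2 a b a) = tr(b) * tr(a b a^2 b) - tr(a b a^2)  (reduce the b square) = x*y*z^2 - x^2*z - y^2*z + z
so tr(b a b a^4 b) = tr(a) * tr(a b^2 a b a^2) - tr(a b^2 a b a)  (reduce the a square) = x^3*y*z^2 - x^4*z - x^2*y^2*z - 2*x*y*z^2 + 3*x^2*z + y^2*z + x*y - z
tr(b a b a b a) = tr(b a) * tr(b a b a) - tr(b^-1 a^-1)  (split on b) = z^3 - 3*z
reduce: tr(b a b a b) = tr(b) * tr(a b a b) - tr(a b a)  (reduce the b square) = y*z^2 - x*z - y
so tr(a b a b a b a) = tr(a) * tr(b a b a b a) - tr(b a b a b)  (reduce the a square) = x*z^3 - y*z^2 - 2*x*z + y
tr(a^2 b a b a b a) = tr(a) * tr(a b a b a b a) - tr(a b a b a b)  (reduce the a square) = x^2*z^3 - x*y*z^2 - 2*x^2*z - z^3 + x*y + 3*z
tr(b a b a^4 b a) = tr(a) * tr(a^2 b a b a b a) - tr(a^2 b a b a b)  (reduce the a square) = x^3*z^3 - x^2*y*z^2 - 2*x^3*z - 2*x*z^3 + x^2*y + y*z^2 + 5*x*z - y
tr(a b a^4 b a^-1 b) = tr(b a b a^4 b) * tr(a) - tr(b a b a^4 b a)  (eliminate a^-1) = x^4*y*z^2 - x^5*z - x^3*y^2*z - x^3*z^3 - x^2*y*z^2 + 5*x^3*z + x*y^2*z + 2*x*z^3 - y*z^2 - 6*x*z + y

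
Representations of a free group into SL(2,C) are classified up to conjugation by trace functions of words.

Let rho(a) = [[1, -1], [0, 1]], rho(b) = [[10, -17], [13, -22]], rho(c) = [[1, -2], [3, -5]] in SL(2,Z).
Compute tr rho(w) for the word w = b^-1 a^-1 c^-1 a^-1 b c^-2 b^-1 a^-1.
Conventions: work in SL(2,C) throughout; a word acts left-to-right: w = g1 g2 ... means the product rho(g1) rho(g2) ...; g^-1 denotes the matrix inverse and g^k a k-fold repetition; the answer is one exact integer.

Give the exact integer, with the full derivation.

rho(b^-1) = [[-22, 17], [-13, 10]]
... * rho(a^-1) = [[1, 1], [0, 1]]  ->  [[-22, -5], [-13, -3]]
... * rho(c^-1) = [[-5, 2], [-3, 1]]  ->  [[125, -49], [74, -29]]
... * rho(a^-1) = [[1, 1], [0, 1]]  ->  [[125, 76], [74, 45]]
... * rho(b) = [[10, -17], [13, -22]]  ->  [[2238, -3797], [1325, -2248]]
... * rho(c^-1) = [[-5, 2], [-3, 1]]  ->  [[201, 679], [119, 402]]
... * rho(c^-1) = [[-5, 2], [-3, 1]]  ->  [[-3042, 1081], [-1801, 640]]
... * rho(b^-1) = [[-22, 17], [-13, 10]]  ->  [[52871, -40904], [31302, -24217]]
... * rho(a^-1) = [[1, 1], [0, 1]]  ->  [[52871, 11967], [31302, 7085]]
tr = 52871 + 7085 = 59956

59956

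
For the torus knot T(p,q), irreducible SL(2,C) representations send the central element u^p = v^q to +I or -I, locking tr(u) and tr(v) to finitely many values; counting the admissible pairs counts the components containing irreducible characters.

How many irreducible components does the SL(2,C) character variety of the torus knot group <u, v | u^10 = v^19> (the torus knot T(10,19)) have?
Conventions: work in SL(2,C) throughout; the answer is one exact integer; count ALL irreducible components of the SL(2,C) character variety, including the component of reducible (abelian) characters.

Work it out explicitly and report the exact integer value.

82

In the torus knot group T(10,19), u^10 = v^19 is central, so an irreducible representation sends it to +I or -I (Schur).
So on each irreducible component the traces are pinned: tr(u) = 2*cos(pi*alpha/10) with 1 <= alpha <= 9, tr(v) = 2*cos(pi*beta/19) with 1 <= beta <= 18.
u^10 = (-1)^alpha I and v^19 = (-1)^beta I must agree, so alpha and beta have equal parity.
count pairs: odd alpha (5 choices) x odd beta (9), plus even alpha (4) x even beta (9): 5*9 + 4*9 = 81.
Total: 81 irreducible-character components + 1 reducible (abelian) component = 82.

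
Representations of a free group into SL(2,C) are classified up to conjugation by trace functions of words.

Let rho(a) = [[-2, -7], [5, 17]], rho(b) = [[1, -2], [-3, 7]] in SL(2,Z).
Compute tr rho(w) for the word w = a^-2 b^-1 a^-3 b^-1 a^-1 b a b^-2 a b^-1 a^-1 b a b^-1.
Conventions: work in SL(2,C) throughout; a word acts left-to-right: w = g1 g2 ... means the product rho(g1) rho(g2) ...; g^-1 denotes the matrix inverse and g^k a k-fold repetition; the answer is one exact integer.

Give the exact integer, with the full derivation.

rho(a^-1) = [[17, 7], [-5, -2]]
... * rho(a^-1) = [[17, 7], [-5, -2]]  ->  [[254, 105], [-75, -31]]
... * rho(b^-1) = [[7, 2], [3, 1]]  ->  [[2093, 613], [-618, -181]]
... * rho(a^-1) = [[17, 7], [-5, -2]]  ->  [[32516, 13425], [-9601, -3964]]
... * rho(a^-1) = [[17, 7], [-5, -2]]  ->  [[485647, 200762], [-143397, -59279]]
... * rho(a^-1) = [[17, 7], [-5, -2]]  ->  [[7252189, 2998005], [-2141354, -885221]]
... * rho(b^-1) = [[7, 2], [3, 1]]  ->  [[59759338, 17502383], [-17645141, -5167929]]
... * rho(a^-1) = [[17, 7], [-5, -2]]  ->  [[928396831, 383310600], [-274127752, -113180129]]
... * rho(b) = [[1, -2], [-3, 7]]  ->  [[-221534969, 826380538], [65412635, -244005399]]
... * rho(a) = [[-2, -7], [5, 17]]  ->  [[4574972628, 15599213929], [-1350852265, -4605980228]]
... * rho(b^-1) = [[7, 2], [3, 1]]  ->  [[78822450183, 24749159185], [-23273906539, -7307684758]]
... * rho(b^-1) = [[7, 2], [3, 1]]  ->  [[626004628836, 182394059551], [-184840400047, -53855497836]]
... * rho(a) = [[-2, -7], [5, 17]]  ->  [[-340038959917, -1281333389485], [100403310914, 378339337117]]
... * rho(b^-1) = [[7, 2], [3, 1]]  ->  [[-6224272887874, -1961411309319], [1837841187749, 579145958945]]
... * rho(a^-1) = [[17, 7], [-5, -2]]  ->  [[-96005582547263, -39647087596480], [28347570397008, 11706596396353]]
... * rho(b) = [[1, -2], [-3, 7]]  ->  [[22935680242177, -85518448080834], [-6772218792051, 25251033980455]]
... * rho(a) = [[-2, -7], [5, 17]]  ->  [[-473463600888524, -1614363379069417], [139799607486377, 476673109212092]]
... * rho(b^-1) = [[7, 2], [3, 1]]  ->  [[-8157335343427919, -2561290580846465], [2408616580040915, 756272324184846]]
tr = -8157335343427919 + 756272324184846 = -7401063019243073

-7401063019243073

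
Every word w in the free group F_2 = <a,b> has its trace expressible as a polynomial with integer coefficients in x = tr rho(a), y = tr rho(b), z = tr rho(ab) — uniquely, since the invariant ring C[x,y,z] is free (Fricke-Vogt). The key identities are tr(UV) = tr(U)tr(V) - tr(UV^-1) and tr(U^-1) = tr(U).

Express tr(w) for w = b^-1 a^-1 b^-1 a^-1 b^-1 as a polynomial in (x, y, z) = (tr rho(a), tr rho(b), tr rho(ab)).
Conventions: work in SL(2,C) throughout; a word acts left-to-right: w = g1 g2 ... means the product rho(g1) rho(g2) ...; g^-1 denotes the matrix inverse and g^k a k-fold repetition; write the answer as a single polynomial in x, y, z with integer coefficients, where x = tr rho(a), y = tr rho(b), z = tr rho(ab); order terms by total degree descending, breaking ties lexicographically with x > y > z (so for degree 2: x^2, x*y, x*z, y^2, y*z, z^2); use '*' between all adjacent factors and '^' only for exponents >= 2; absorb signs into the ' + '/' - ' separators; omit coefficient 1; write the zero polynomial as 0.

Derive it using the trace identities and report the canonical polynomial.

y*z^2 - x*z - y

trace(a^-1) = trace(a) = x
trace(a^-1 b) = trace(b)*trace(a) - trace(b a) = x*y - z
trace(b^-1 a^-1) = trace(a^-1)*trace(b) - trace(a^-1 b) = z
trace(b^-1 a^-1 b^-1) = trace(b^-1 a^-1)*trace(b) - trace(b^-1 a^-1 b) = y*z - x
trace(b^-1 a^-1 b^-2) = trace(b^-1 a^-1 b^-1)*trace(b) - trace(b^-1 a^-1) = y^2*z - x*y - z
trace(a b^-2) = trace(a b^-1)*trace(b) - trace(a) = x*y^2 - y*z - x
trace(b^-2 a b^-1) = trace(a b^-2)*trace(b) - trace(a b^-1) = x*y^3 - y^2*z - 2*x*y + z
trace(a^2) = trace(a)*trace(a) - trace(1) = x^2 - 2
trace(a^2 b) = trace(a)*trace(b a) - trace(b) = x*z - y
trace(a b^-1 a) = trace(a^2)*trace(b) - trace(a^2 b) = x^2*y - x*z - y
trace(a b a b) = trace(a b)*trace(a b) - trace(1) = z^2 - 2
trace(a b^-1 a b) = trace(a b a)*trace(b) - trace(a b a b) = x*y*z - y^2 - z^2 + 2
trace(b^-1 a b^-1 a) = trace(a b^-1 a)*trace(b) - trace(a b^-1 a b) = x^2*y^2 - 2*x*y*z + z^2 - 2
trace(b^-2 a b^-1 a) = trace(b^-1 a b^-1 a)*trace(b) - trace(b^-1 a b^-1 a b) = x^2*y^3 - 2*x*y^2*z - x^2*y + y*z^2 + x*z - y
trace(b^-1 a^-1 b^-2 a) = trace(b^-2 a b^-1)*trace(a) - trace(b^-2 a b^-1 a) = x*y^2*z - x^2*y - y*z^2 + y
trace(b^-1 a^-1 b^-1 a^-1 b^-1) = trace(b^-1 a^-1 b^-2)*trace(a) - trace(b^-1 a^-1 b^-2 a) = y*z^2 - x*z - y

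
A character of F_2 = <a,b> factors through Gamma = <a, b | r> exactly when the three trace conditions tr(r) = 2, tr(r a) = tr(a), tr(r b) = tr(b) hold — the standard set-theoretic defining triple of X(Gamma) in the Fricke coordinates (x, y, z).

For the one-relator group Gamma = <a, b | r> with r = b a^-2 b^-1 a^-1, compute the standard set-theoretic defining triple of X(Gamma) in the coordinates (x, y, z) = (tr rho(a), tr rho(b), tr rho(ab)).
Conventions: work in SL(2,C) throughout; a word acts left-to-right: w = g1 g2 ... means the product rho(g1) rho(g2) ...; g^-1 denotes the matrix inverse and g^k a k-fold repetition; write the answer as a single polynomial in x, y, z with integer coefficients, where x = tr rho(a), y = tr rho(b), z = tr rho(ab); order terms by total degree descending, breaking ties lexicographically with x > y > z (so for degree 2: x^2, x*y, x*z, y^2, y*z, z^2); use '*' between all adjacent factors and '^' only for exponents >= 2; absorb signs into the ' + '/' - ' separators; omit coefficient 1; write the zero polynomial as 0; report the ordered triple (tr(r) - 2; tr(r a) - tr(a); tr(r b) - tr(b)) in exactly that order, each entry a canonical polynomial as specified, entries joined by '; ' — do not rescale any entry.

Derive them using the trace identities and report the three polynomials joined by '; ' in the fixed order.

apply: trace(b a^-1) = trace(b) * trace(a) - trace(b a)  (eliminate a^-1) = x*y - z
use: trace(a^-1 b a^-1) = trace(b a^-1) * trace(a) - trace(b)  (eliminate a^-1) = x^2*y - x*z - y
trace(b^2) = trace(b) * trace(b) - trace(1)  (reduce the b square) = y^2 - 2
apply: trace(b^2 a) = trace(b) * trace(a b) - trace(a)  (reduce the b square) = y*z - x
trace(b a^-1 b) = trace(b^2) * trace(a) - trace(b^2 a)  (eliminate a^-1) = x*y^2 - y*z - x
apply: trace(b a b a) = trace(a b) * trace(a b) - trace(1)  (split on a) = z^2 - 2
trace(b a^-1 b a) = trace(b a b) * trace(a) - trace(b a b a)  (eliminate a^-1) = x*y*z - x^2 - z^2 + 2
use: trace(a^-1 b a^-1 b) = trace(b a^-1 b) * trace(a) - trace(b a^-1 b a)  (eliminate a^-1) = x^2*y^2 - 2*x*y*z + z^2 - 2
trace(a^-1 b^-1 a^-1 b) = trace(a^-1 b a^-1) * trace(b) - trace(a^-1 b a^-1 b)  (eliminate b^-1) = x*y*z - y^2 - z^2 + 2
apply: trace(b a^-2 b^-1 a^-1) = trace(a^-1 b^-1 a^-1 b) * trace(a) - trace(a^-1 b^-1 a^-1 b a)  (eliminate a^-1) = x^2*y*z - x*y^2 - x*z^2 + x
trace(a^-2) = trace(a^-1) * trace(a) - trace(1)   [inverse elimination on a] = x^2 - 2
apply: trace(b^2 a^-2) = trace(a^-1 b^2) * trace(a) - trace(a^-1 b^2 a) = x^2*y^2 - x*y*z - x^2 - y^2 + 2
trace(a^-1 b^2 a^-2) = trace(b^2 a^-2) * trace(a) - trace(b^2 a^-1) = x^3*y^2 - x^2*y*z - x^3 - 2*x*y^2 + y*z + 3*x
apply: trace(b^3) = trace(b) * trace(b^2) - trace(b) = y^3 - 3*y
trace(b^3 a) = trace(b) * trace(a b^2) - trace(a b) = y^2*z - x*y - z
trace(b a^-1 b^2) = trace(b^3) * trace(a) - trace(b^3 a) = x*y^3 - y^2*z - 2*x*y + z
use: trace(a b a) = trace(a) * trace(b a) - trace(b) = x*z - y
trace(b^2 a b a) = trace(b) * trace(a b a b) - trace(a b a) = y*z^2 - x*z - y
apply: trace(b a^-1 b^2 a) = trace(b^2 a b) * trace(a) - trace(b^2 a b a) = x*y^2*z - x^2*y - y*z^2 + y
trace(a^-1 b a^-1 b^2) = trace(b a^-1 b^2) * trace(a) - trace(b a^-1 b^2 a) = x^2*y^3 - 2*x*y^2*z - x^2*y + y*z^2 + x*z - y
apply: trace(a^-1 b^2 a^-2 b) = trace(a^-1 b a^-1 b^2) * trace(a) - trace(a^-1 b a^-1 b^2 a) = x^3*y^3 - 2*x^2*y^2*z - x^3*y - x*y^3 + x*y*z^2 + x^2*z + y^2*z + x*y - z
apply: trace(b a^-2 b^-1 a^-1 b) = trace(a^-1 b^2 a^-2) * trace(b) - trace(a^-1 b^2 a^-2 b) = x^2*y^2*z - x*y^3 - x*y*z^2 - x^2*z + 2*x*y + z
assemble the triple (trace(r) - 2; trace(r a) - x; trace(r b) - y)

x^2*y*z - x*y^2 - x*z^2 + x - 2; x^2 - x - 2; x^2*y^2*z - x*y^3 - x*y*z^2 - x^2*z + 2*x*y - y + z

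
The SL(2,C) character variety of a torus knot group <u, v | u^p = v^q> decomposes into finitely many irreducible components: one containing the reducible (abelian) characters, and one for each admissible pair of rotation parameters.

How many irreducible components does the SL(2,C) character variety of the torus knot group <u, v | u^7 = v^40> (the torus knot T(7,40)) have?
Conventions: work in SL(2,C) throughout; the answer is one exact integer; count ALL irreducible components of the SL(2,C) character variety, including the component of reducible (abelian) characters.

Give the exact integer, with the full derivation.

118

For T(7,40): irreducibility forces the central element u^7 = v^40 to one of +I, -I.
So on each irreducible component the traces are pinned: tr(u) = 2*cos(pi*alpha/7) with 1 <= alpha <= 6, tr(v) = 2*cos(pi*beta/40) with 1 <= beta <= 39.
Consistency of u^7 = (-1)^alpha I with v^40 = (-1)^beta I forces alpha = beta (mod 2).
Counting: 3 odd alphas x 20 odd betas + 3 even alphas x 19 even betas = 60 + 57 = 117.
Total: 117 irreducible-character components + 1 reducible (abelian) component = 118.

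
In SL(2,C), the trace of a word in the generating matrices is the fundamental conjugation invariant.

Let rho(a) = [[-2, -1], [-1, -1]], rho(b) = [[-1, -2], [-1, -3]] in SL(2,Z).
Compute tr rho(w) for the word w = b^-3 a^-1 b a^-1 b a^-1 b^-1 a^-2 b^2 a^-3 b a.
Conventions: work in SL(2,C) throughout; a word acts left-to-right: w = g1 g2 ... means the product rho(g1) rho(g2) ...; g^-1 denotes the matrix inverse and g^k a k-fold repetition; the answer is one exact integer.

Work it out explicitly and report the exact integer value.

-1829336

rho(b^-1) = [[-3, 2], [1, -1]]
... * rho(b^-1) = [[-3, 2], [1, -1]]  ->  [[11, -8], [-4, 3]]
... * rho(b^-1) = [[-3, 2], [1, -1]]  ->  [[-41, 30], [15, -11]]
... * rho(a^-1) = [[-1, 1], [1, -2]]  ->  [[71, -101], [-26, 37]]
... * rho(b) = [[-1, -2], [-1, -3]]  ->  [[30, 161], [-11, -59]]
... * rho(a^-1) = [[-1, 1], [1, -2]]  ->  [[131, -292], [-48, 107]]
... * rho(b) = [[-1, -2], [-1, -3]]  ->  [[161, 614], [-59, -225]]
... * rho(a^-1) = [[-1, 1], [1, -2]]  ->  [[453, -1067], [-166, 391]]
... * rho(b^-1) = [[-3, 2], [1, -1]]  ->  [[-2426, 1973], [889, -723]]
... * rho(a^-1) = [[-1, 1], [1, -2]]  ->  [[4399, -6372], [-1612, 2335]]
... * rho(a^-1) = [[-1, 1], [1, -2]]  ->  [[-10771, 17143], [3947, -6282]]
... * rho(b) = [[-1, -2], [-1, -3]]  ->  [[-6372, -29887], [2335, 10952]]
... * rho(b) = [[-1, -2], [-1, -3]]  ->  [[36259, 102405], [-13287, -37526]]
... * rho(a^-1) = [[-1, 1], [1, -2]]  ->  [[66146, -168551], [-24239, 61765]]
... * rho(a^-1) = [[-1, 1], [1, -2]]  ->  [[-234697, 403248], [86004, -147769]]
... * rho(a^-1) = [[-1, 1], [1, -2]]  ->  [[637945, -1041193], [-233773, 381542]]
... * rho(b) = [[-1, -2], [-1, -3]]  ->  [[403248, 1847689], [-147769, -677080]]
... * rho(a) = [[-2, -1], [-1, -1]]  ->  [[-2654185, -2250937], [972618, 824849]]
tr = -2654185 + 824849 = -1829336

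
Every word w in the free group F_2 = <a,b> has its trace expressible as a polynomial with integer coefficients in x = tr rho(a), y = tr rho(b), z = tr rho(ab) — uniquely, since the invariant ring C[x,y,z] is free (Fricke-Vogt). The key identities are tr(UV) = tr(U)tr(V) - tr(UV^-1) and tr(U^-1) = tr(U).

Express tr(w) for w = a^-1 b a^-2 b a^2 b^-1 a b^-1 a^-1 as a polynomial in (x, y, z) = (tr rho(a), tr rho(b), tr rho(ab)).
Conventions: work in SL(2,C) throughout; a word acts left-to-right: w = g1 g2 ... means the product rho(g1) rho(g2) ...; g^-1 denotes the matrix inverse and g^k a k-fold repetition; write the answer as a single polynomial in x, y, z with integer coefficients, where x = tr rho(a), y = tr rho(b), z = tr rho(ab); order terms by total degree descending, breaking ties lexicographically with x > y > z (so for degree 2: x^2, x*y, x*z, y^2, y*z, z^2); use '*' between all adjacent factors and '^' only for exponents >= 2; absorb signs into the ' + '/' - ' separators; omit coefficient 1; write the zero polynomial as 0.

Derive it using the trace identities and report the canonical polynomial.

-x^6*y^3*z + x^7*y^2 + x^5*y^4 + 3*x^5*y^2*z^2 - 2*x^6*y*z - x^4*y^3*z - 3*x^4*y*z^3 - 5*x^5*y^2 + x^5*z^2 - x^3*y^4 - x^3*y^2*z^2 + x^3*z^4 + 9*x^4*y*z + x^2*y^3*z + x^2*y*z^3 + 4*x^3*y^2 - 4*x^3*z^2 - 4*x^2*y*z + x

tr(a^2) = tr(a) tr(a) - tr(1) = x^2 - 2
tr(b^2 a) = tr(b) tr(a b) - tr(a) = y*z - x
next, tr(b^2) = tr(b) tr(b) - tr(1) = y^2 - 2
tr(b^2 a^2) = tr(a) tr(b^2 a) - tr(b^2) = x*y*z - x^2 - y^2 + 2
and tr(a^2 b^2 a) = tr(a) tr(b^2 a^2) - tr(b^2 a) = x^2*y*z - x^3 - x*y^2 - y*z + 3*x
next, tr(a b^2 a^3) = tr(a) tr(a^2 b^2 a) - tr(a^2 b^2) = x^3*y*z - x^4 - x^2*y^2 - 2*x*y*z + 4*x^2 + y^2 - 2
tr(b a b a) = tr(a b) tr(a b) - tr(1) = z^2 - 2
and tr(a^2 b a b) = tr(a) tr(b a b a) - tr(b a b) = x*z^2 - y*z - x
and tr(b a^2) = tr(a) tr(b a) - tr(b) = x*z - y
tr(a^2 b a) = tr(a) tr(b a^2) - tr(b a) = x^2*z - x*y - z
and tr(b a b^2 a^2) = tr(b) tr(a^2 b a b) - tr(a^2 b a) = x*y*z^2 - x^2*z - y^2*z + z
tr(b a b^2 a) = tr(b) tr(a b a b) - tr(a b a) = y*z^2 - x*z - y
tr(a b^2 a^3 b) = tr(a) tr(b a b^2 a^2) - tr(b a b^2 a) = x^2*y*z^2 - x^3*z - x*y^2*z - y*z^2 + 2*x*z + y
next, tr(b a^3 b^-1 a b) = tr(a b^2 a^3) tr(b) - tr(a b^2 a^3 b) = x^3*y^2*z - x^4*y - x^2*y^3 - x^2*y*z^2 + x^3*z - x*y^2*z + 4*x^2*y + y^3 + y*z^2 - 2*x*z - 3*y
next, tr(a^2 b a b a) = tr(a) tr(b a b a^2) - tr(b a b a) = x^2*z^2 - x*y*z - x^2 - z^2 + 2
next, tr(a b a b a^3) = tr(a) tr(a^2 b a b a) - tr(a^2 b a b) = x^3*z^2 - x^2*y*z - x^3 - 2*x*z^2 + y*z + 3*x
tr(b a b a b a) = tr(b a) tr(b a b a) - tr(b^-1 a^-1) = z^3 - 3*z
tr(b a b a b a^2) = tr(a) tr(b a b a b a) - tr(b a b a b) = x*z^3 - y*z^2 - 2*x*z + y
and tr(a b a b a^3 b) = tr(a) tr(b a b a b a^2) - tr(b a b a b a) = x^2*z^3 - x*y*z^2 - 2*x^2*z - z^3 + x*y + 3*z
next, tr(b a^3 b^-1 a b a) = tr(a b a b a^3) tr(b) - tr(a b a b a^3 b) = x^3*y*z^2 - x^2*y^2*z - x^2*z^3 - x^3*y - x*y*z^2 + 2*x^2*z + y^2*z + z^3 + 2*x*y - 3*z
tr(a b^-1 a b a^-1 b a^2) = tr(b a^3 b^-1 a b) tr(a) - tr(b a^3 b^-1 a b a) = x^4*y^2*z - x^5*y - x^3*y^3 - 2*x^3*y*z^2 + x^4*z + x^2*z^3 + 5*x^3*y + x*y^3 + 2*x*y*z^2 - 4*x^2*z - y^2*z - z^3 - 5*x*y + 3*z
next, tr(b^2 a b) = tr(b) tr(a b^2) - tr(a b) = y^2*z - x*y - z
tr(b a^2 b^2 a) = tr(a) tr(b^2 a b a) - tr(b^2 a b) = x*y*z^2 - x^2*z - y^2*z + z
tr(b^3) = tr(b) tr(b^2) - tr(b) = y^3 - 3*y
tr(b a^2 b^2) = tr(a) tr(b^3 a) - tr(b^3) = x*y^2*z - x^2*y - y^3 - x*z + 3*y
tr(a b^2 a^2 b a) = tr(a) tr(b a^2 b^2 a) - tr(b a^2 b^2) = x^2*y*z^2 - x^3*z - 2*x*y^2*z + x^2*y + y^3 + 2*x*z - 3*y
tr(a b^2 a^2 b a b) = tr(b) tr(a^2 b a b a b) - tr(a^2 b a b a) = x*y*z^3 - x^2*z^2 - y^2*z^2 - x*y*z + x^2 + y^2 + z^2 - 2
and tr(b a^2 b a b^-1 a b) = tr(a b^2 a^2 b a) tr(b) - tr(a b^2 a^2 b a b) = x^2*y^2*z^2 - x^3*y*z - 2*x*y^3*z - x*y*z^3 + x^2*y^2 + x^2*z^2 + y^4 + y^2*z^2 + 3*x*y*z - x^2 - 4*y^2 - z^2 + 2
next, tr(a b a b a^2 b a) = tr(a) tr(b a b a^2 b a) - tr(b a b a^2 b) = x^2*z^3 - 2*x*y*z^2 - x^2*z + y^2*z + x*y - z
tr(b a b a b a b a) = tr(b a) tr(b a b a b a) - tr(b^-1 a^-1 b^-1 a^-1) = z^4 - 4*z^2 + 2
and tr(b a b a b a b) = tr(b) tr(a b a b a b) - tr(a b a b a) = y*z^3 - x*z^2 - 2*y*z + x
and tr(a b a b a^2 b a b) = tr(a) tr(b a b a b a b a) - tr(b a b a b a b) = x*z^4 - y*z^3 - 3*x*z^2 + 2*y*z + x
next, tr(b a^2 b a b^-1 a b a) = tr(a b a b a^2 b a) tr(b) - tr(a b a b a^2 b a b) = x^2*y*z^3 - 2*x*y^2*z^2 - x*z^4 - x^2*y*z + y^3*z + y*z^3 + x*y^2 + 3*x*z^2 - 3*y*z - x
and tr(a b^-1 a b a^-1 b a^2 b) = tr(b a^2 b a b^-1 a b) tr(a) - tr(b a^2 b a b^-1 a b a) = x^3*y^2*z^2 - x^4*y*z - 2*x^2*y^3*z - 2*x^2*y*z^3 + x^3*y^2 + x^3*z^2 + x*y^4 + 3*x*y^2*z^2 + x*z^4 + 4*x^2*y*z - y^3*z - y*z^3 - x^3 - 5*x*y^2 - 4*x*z^2 + 3*y*z + 3*x
and tr(b a^-1 b a^2 b^-1 a b^-1 a) = tr(a b^-1 a b a^-1 b a^2) tr(b) - tr(a b^-1 a b a^-1 b a^2 b) = x^4*y^3*z - x^5*y^2 - x^3*y^4 - 3*x^3*y^2*z^2 + 2*x^4*y*z + 2*x^2*y^3*z + 3*x^2*y*z^3 + 4*x^3*y^2 - x^3*z^2 - x*y^2*z^2 - x*z^4 - 8*x^2*y*z + x^3 + 4*x*z^2 - 3*x
tr(b a^2 b^-1 a b^-1 a^-1 b a^-1) = tr(b a^-1 b a^2 b^-1 a b^-1) tr(a) - tr(b a^-1 b a^2 b^-1 a b^-1 a) = -x^4*y^3*z + x^5*y^2 + x^3*y^4 + 3*x^3*y^2*z^2 - 2*x^4*y*z - 2*x^2*y^3*z - 3*x^2*y*z^3 - 4*x^3*y^2 + x^3*z^2 + x*y^2*z^2 + x*z^4 + 8*x^2*y*z - 4*x*z^2 + x
and tr(b a^2 b^-1 a) = tr(a b a^2) tr(b) - tr(a b a^2 b) = x^2*y*z - x*y^2 - x*z^2 + x
next, tr(b^2 a^2 b^-1 a b^-1 a) = tr(a b^-1 a b^2 a^2) tr(b) - tr(a b^-1 a b^2 a^2 b) = x^3*y^3*z - x^4*y^2 - x^2*y^4 - 2*x^2*y^2*z^2 + 2*x^3*y*z + x*y^3*z + x*y*z^3 + 3*x^2*y^2 - x^2*z^2 - 5*x*y*z + x^2 + y^2 + z^2 - 2
and tr(b a^2 b^-1 a b^-1 a^-1 b) = tr(b^2 a^2 b^-1 a b^-1) tr(a) - tr(b^2 a^2 b^-1 a b^-1 a) = -x^3*y^3*z + x^4*y^2 + x^2*y^4 + 2*x^2*y^2*z^2 - x^3*y*z - x*y^3*z - x*y*z^3 - 4*x^2*y^2 + 5*x*y*z - y^2 - z^2 + 2
next, tr(a^-1 b a^-2 b a^2 b^-1 a b^-1) = tr(b a^2 b^-1 a b^-1 a^-1 b a^-1) tr(a) - tr(b a^2 b^-1 a b^-1 a^-1 b) = -x^5*y^3*z + x^6*y^2 + x^4*y^4 + 3*x^4*y^2*z^2 - 2*x^5*y*z - x^3*y^3*z - 3*x^3*y*z^3 - 5*x^4*y^2 + x^4*z^2 - x^2*y^4 - x^2*y^2*z^2 + x^2*z^4 + 9*x^3*y*z + x*y^3*z + x*y*z^3 + 4*x^2*y^2 - 4*x^2*z^2 - 5*x*y*z + x^2 + y^2 + z^2 - 2
tr(a^-1 b a^2 b^-1) = tr(b a^2 b^-1) tr(a) - tr(b a^2 b^-1 a) = -x^2*y*z + x^3 + x*y^2 + x*z^2 - 3*x
and tr(a^-1 b a^-2 b a^2 b^-1 a b^-1 a^-1) = tr(a^-1 b a^-2 b a^2 b^-1 a b^-1) tr(a) - tr(a^-1 b a^-2 b a^2 b^-1 a b^-1 a) = -x^6*y^3*z + x^7*y^2 + x^5*y^4 + 3*x^5*y^2*z^2 - 2*x^6*y*z - x^4*y^3*z - 3*x^4*y*z^3 - 5*x^5*y^2 + x^5*z^2 - x^3*y^4 - x^3*y^2*z^2 + x^3*z^4 + 9*x^4*y*z + x^2*y^3*z + x^2*y*z^3 + 4*x^3*y^2 - 4*x^3*z^2 - 4*x^2*y*z + x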